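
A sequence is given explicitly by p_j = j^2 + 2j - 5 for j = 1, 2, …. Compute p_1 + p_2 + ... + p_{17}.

2006

Over j = 1..17: Σj = 153, Σj² = 1785.
Total = (1)·1785 + (2)·153 + (-5)·17 = 2006.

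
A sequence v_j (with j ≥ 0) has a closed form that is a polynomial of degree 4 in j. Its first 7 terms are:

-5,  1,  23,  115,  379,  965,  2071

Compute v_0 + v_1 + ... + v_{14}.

1st diffs: 6, 22, 92, 264, 586, 1106.
2nd diffs: 16, 70, 172, 322, 520.
3rd diffs: 54, 102, 150, 198.
4th diffs: 48, 48, 48 (constant).
Newton forward-difference form: v_j = -5 + 6·C(j,1) + 16·C(j,2) + 54·C(j,3) + 48·C(j,4).
Continuing: …, 3943, 6875, 11209, 17335, …, v_{14} = 69239.
Summing j = 0..14 (15 terms) gives 225689.

225689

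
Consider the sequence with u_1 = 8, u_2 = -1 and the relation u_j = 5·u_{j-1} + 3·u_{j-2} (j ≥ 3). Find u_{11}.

Step forward from the initial values:
u_3 = 19; u_4 = 92; u_5 = 517; u_6 = 2861; u_7 = 15856; u_8 = 87863; u_9 = 486883; u_{10} = 2698004; u_{11} = 14950669.

14950669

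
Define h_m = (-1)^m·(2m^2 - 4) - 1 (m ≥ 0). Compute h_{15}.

-447

(-1)^15 = -1; 2m^2 - 4 at m=15 is 446; so h_{15} = -447.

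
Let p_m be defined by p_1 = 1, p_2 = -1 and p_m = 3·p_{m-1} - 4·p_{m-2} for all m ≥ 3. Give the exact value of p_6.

Applying the relation repeatedly:
p_3 = -7; p_4 = -17; p_5 = -23; p_6 = -1.

-1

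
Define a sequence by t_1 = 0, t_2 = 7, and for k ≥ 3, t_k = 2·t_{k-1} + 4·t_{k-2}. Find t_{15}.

21618688

Iterate the recurrence:
t_3 = 14; t_4 = 56; t_5 = 168; …; t_{12} = 637952; t_{13} = 2064384; t_{14} = 6680576; t_{15} = 21618688.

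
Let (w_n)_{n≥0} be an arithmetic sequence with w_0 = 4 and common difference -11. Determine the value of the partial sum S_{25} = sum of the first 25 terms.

-3200

w_n = 4 + (n - 0)·(-11).
w_{24} = -260; S = 25·(4 + (-260))/2 = -3200.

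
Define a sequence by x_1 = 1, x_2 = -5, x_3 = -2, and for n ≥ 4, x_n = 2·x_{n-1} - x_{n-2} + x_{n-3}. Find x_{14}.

Applying the relation repeatedly:
x_4 = 2, x_5 = 1, x_6 = -2, …, x_{11} = -18, x_{12} = -31, x_{13} = -54, x_{14} = -95.

-95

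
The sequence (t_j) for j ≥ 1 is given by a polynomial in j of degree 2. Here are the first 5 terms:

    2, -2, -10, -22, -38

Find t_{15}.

-418

1st diffs: -4, -8, -12, -16.
2nd diffs: -4, -4, -4 (constant).
Newton forward-difference form: t_j = 2 + (-4)·C(j-1,1) + (-4)·C(j-1,2).
At j = 15: j-1 = 14, so t_{15} = 2 - 56 - 364 = -418.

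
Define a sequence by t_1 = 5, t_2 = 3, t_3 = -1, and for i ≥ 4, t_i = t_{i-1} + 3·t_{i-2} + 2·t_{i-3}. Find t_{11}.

Applying the relation repeatedly:
t_4 = 18; t_5 = 21; t_6 = 73; t_7 = 172; t_8 = 433; t_9 = 1095; t_{10} = 2738; t_{11} = 6889.

6889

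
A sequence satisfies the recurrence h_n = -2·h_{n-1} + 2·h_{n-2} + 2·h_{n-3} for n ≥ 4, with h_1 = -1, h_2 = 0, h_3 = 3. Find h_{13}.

31664

Iterate the recurrence:
h_4 = -8, h_5 = 22, h_6 = -54, h_7 = 136, h_8 = -336, h_9 = 836, h_{10} = -2072, h_{11} = 5144, h_{12} = -12760, h_{13} = 31664.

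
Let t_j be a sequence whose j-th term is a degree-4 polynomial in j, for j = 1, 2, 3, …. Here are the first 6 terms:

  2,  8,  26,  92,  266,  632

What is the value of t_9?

4082

1st diffs: 6, 18, 66, 174, 366.
2nd diffs: 12, 48, 108, 192.
3rd diffs: 36, 60, 84.
4th diffs: 24, 24 (constant).
So t_j = j^4 - 4j^3 + 5j^2 + 4j - 4.
Evaluating at j = 9 gives t_9 = 4082.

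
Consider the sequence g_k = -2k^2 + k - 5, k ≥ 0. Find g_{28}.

g_{28} = -2·28^2 + 1·28 - 5 = -1545.

-1545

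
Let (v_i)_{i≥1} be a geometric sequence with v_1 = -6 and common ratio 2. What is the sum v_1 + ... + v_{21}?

v_i = (-6)·2^(i-1).
S = (-6)·(2^21 - 1)/(2 - 1) = (-6)·(2097152 - 1)/(1) = -12582906.

-12582906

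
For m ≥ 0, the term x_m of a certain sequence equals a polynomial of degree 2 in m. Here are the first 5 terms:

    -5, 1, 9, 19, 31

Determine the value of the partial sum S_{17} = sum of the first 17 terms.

1st diffs: 6, 8, 10, 12.
2nd diffs: 2, 2, 2 (constant).
Newton forward-difference form: x_m = -5 + 6·C(m,1) + 2·C(m,2).
Continuing: …, 45, 61, 79, 99, …, x_{16} = 331.
Summing m = 0..16 (17 terms) gives 2091.

2091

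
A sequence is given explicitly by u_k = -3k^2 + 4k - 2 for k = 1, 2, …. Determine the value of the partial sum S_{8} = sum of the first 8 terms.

-484

Over k = 1..8: Σk = 36, Σk² = 204.
Total = (-3)·204 + (4)·36 + (-2)·8 = -484.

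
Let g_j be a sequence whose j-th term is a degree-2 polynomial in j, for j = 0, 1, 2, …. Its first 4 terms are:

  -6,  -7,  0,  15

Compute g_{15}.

819

1st diffs: -1, 7, 15.
2nd diffs: 8, 8 (constant).
Newton forward-difference form: g_j = -6 + (-1)·C(j,1) + 8·C(j,2).
At j = 15: j = 15, so g_{15} = -6 - 15 + 840 = 819.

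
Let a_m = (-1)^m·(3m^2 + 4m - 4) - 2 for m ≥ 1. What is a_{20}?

1274

(-1)^20 = 1; 3m^2 + 4m - 4 at m=20 is 1276; so a_{20} = 1274.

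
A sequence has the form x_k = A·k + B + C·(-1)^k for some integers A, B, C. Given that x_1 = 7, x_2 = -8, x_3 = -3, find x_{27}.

-123

At k = 1, 2, 3: A + B - C = 7; 2A + B + C = -8; 3A + B - C = -3.
Subtracting the first from the second: A + 2C = -15.
Subtracting the second from the third: A - 2C = 5.
Solving: C = -5, A = -5, then B = 7.
Therefore x_{27} = -135 + 7 + (-5)·(-1) = -123.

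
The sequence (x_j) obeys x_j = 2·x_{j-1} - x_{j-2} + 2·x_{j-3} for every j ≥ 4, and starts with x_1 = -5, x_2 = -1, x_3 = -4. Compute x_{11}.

Applying the relation repeatedly:
x_4 = -17;  x_5 = -32;  x_6 = -55;  x_7 = -112;  x_8 = -233;  x_9 = -464;  x_{10} = -919;  x_{11} = -1840.

-1840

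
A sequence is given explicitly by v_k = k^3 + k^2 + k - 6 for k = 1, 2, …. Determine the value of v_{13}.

2373

v_{13} = 1·13^3 + 1·13^2 + 1·13 - 6 = 2373.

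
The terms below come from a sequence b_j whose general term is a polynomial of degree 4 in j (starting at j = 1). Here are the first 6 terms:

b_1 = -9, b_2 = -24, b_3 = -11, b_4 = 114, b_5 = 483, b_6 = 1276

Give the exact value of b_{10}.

1st diffs: -15, 13, 125, 369, 793.
2nd diffs: 28, 112, 244, 424.
3rd diffs: 84, 132, 180.
4th diffs: 48, 48 (constant).
Newton forward-difference form: b_j = -9 + (-15)·C(j-1,1) + 28·C(j-1,2) + 84·C(j-1,3) + 48·C(j-1,4).
At j = 10: j-1 = 9, so b_{10} = -9 - 135 + 1008 + 7056 + 6048 = 13968.

13968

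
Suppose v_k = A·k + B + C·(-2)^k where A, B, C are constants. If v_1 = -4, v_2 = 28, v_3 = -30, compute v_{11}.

The three given values yield: A + B - 2C = -4; 2A + B + 4C = 28; 3A + B - 8C = -30.
Subtracting the first from the second: A + 6C = 32.
Subtracting the second from the third: A - 12C = -58.
Solving: C = 5, A = 2, then B = 4.
Therefore v_{11} = 22 + 4 + 5·(-2048) = -10214.

-10214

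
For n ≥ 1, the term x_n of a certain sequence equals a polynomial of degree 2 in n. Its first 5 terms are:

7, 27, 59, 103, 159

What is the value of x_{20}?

2439

1st diffs: 20, 32, 44, 56.
2nd diffs: 12, 12, 12 (constant).
So x_n = 6n^2 + 2n - 1.
Evaluating at n = 20 gives x_{20} = 2439.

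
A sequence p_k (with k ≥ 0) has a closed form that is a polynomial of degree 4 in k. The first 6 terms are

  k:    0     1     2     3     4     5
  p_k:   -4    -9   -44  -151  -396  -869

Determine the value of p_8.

-4916

1st diffs: -5, -35, -107, -245, -473.
2nd diffs: -30, -72, -138, -228.
3rd diffs: -42, -66, -90.
4th diffs: -24, -24 (constant).
Newton forward-difference form: p_k = -4 + (-5)·C(k,1) + (-30)·C(k,2) + (-42)·C(k,3) + (-24)·C(k,4).
At k = 8: k = 8, so p_8 = -4 - 40 - 840 - 2352 - 1680 = -4916.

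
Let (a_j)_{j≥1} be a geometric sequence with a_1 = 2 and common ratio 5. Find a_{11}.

19531250

a_j = 2·5^(j-1).
a_{11} = 2·5^10 = 19531250.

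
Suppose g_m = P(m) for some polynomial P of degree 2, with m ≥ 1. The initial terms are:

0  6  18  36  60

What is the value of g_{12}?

396

1st diffs: 6, 12, 18, 24.
2nd diffs: 6, 6, 6 (constant).
Newton forward-difference form: g_m = 6·C(m-1,1) + 6·C(m-1,2).
At m = 12: m-1 = 11, so g_{12} = 66 + 330 = 396.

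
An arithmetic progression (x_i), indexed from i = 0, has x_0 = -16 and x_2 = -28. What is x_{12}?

Common difference d = (-28 - (-16)) / (2 - 0) = -6.
x_i = -16 + (i - 0)·(-6).
x_{12} = -16 + 12·(-6) = -88.

-88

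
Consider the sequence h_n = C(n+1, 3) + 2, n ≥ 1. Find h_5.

C(6, 3) = 20, so h_5 = 22.

22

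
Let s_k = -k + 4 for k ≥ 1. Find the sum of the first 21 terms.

Over k = 1..21: Σk = 231.
Total = (-1)·231 + (4)·21 = -147.

-147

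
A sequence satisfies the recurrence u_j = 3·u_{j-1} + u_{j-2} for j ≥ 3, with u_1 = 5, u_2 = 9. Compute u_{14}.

16226289

u_3 = 32, u_4 = 105, u_5 = 347, …, u_{11} = 450383, u_{12} = 1487514, u_{13} = 4912925, u_{14} = 16226289.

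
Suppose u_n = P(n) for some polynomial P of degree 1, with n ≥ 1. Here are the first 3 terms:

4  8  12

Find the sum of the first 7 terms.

112

1st diffs: 4, 4 (constant).
So u_n = 4n.
Continuing: 16, 20, 24, 28.
Summing n = 1..7 (7 terms) gives 112.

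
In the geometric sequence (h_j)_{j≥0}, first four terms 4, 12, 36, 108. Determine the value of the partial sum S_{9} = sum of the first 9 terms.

39364

Common ratio r = 3.
h_j = 4·3^(j-0).
S = 4·(3^9 - 1)/(3 - 1) = 4·(19683 - 1)/(2) = 39364.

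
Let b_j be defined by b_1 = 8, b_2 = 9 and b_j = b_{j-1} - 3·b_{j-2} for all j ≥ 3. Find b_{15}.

4665

Applying the relation repeatedly:
b_3 = -15  b_4 = -42  b_5 = 3  …  b_{12} = 1533  b_{13} = -4632  b_{14} = -9231  b_{15} = 4665.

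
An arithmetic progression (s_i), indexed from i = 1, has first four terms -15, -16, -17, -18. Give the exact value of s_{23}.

-37

Common difference d = -1.
s_i = -15 + (i - 1)·(-1).
s_{23} = -15 + 22·(-1) = -37.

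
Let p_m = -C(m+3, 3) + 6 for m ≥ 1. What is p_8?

-159

C(11, 3) = 165, so p_8 = -159.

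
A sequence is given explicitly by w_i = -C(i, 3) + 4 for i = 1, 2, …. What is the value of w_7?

C(7, 3) = 35, so w_7 = -31.

-31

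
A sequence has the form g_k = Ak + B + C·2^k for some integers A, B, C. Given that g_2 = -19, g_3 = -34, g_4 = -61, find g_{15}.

-98350

Plug in k = 2, 3, 4: 2A + B + 4C = -19; 3A + B + 8C = -34; 4A + B + 16C = -61.
Subtracting the first from the second: A + 4C = -15.
Subtracting the second from the third: A + 8C = -27.
Solving: C = -3, A = -3, then B = -1.
Hence g_{15} = -3·15 + (-1) + (-3)·32768 = -98350.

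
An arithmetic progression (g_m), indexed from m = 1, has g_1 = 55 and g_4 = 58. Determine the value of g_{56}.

110

Common difference d = (58 - 55) / (4 - 1) = 1.
g_m = 55 + (m - 1)·1.
g_{56} = 55 + 55·1 = 110.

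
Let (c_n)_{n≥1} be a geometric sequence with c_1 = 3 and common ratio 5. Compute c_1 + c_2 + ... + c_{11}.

36621093

c_n = 3·5^(n-1).
S = 3·(5^11 - 1)/(5 - 1) = 3·(48828125 - 1)/(4) = 36621093.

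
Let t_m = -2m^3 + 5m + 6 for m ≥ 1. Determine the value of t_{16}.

t_{16} = -2·16^3 + 5·16 + 6 = -8106.

-8106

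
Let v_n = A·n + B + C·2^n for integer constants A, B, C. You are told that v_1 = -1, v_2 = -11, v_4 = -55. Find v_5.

-107

Write the equations: A + B + 2C = -1; 2A + B + 4C = -11; 4A + B + 16C = -55.
Subtracting the first from the second: A + 2C = -10.
Subtracting the second from the third: 2A + 12C = -44.
Solving: C = -3, A = -4, then B = 9.
Therefore v_5 = -20 + 9 + (-3)·32 = -107.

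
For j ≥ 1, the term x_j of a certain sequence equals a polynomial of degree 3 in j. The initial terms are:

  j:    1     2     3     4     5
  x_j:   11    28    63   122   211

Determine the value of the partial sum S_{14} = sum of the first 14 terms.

14259

1st diffs: 17, 35, 59, 89.
2nd diffs: 18, 24, 30.
3rd diffs: 6, 6 (constant).
Newton forward-difference form: x_j = 11 + 17·C(j-1,1) + 18·C(j-1,2) + 6·C(j-1,3).
Continuing: …, 336, 503, 718, 987, …, x_{14} = 3352.
Summing j = 1..14 (14 terms) gives 14259.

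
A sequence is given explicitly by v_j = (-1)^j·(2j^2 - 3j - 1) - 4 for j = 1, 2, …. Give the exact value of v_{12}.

(-1)^12 = 1; 2j^2 - 3j - 1 at j=12 is 251; so v_{12} = 247.

247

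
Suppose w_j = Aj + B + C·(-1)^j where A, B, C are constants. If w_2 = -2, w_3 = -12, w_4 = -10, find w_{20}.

-74

At j = 2, 3, 4: 2A + B + C = -2; 3A + B - C = -12; 4A + B + C = -10.
Subtracting the first from the second: A - 2C = -10.
Subtracting the second from the third: A + 2C = 2.
Solving: C = 3, A = -4, then B = 3.
So w_j = -4·j + 3 + 3·(-1)^j; at j=20 this is -74.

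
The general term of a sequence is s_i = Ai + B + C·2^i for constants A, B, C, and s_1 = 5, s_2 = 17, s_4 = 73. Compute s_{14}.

At i = 1, 2, 4: A + B + 2C = 5; 2A + B + 4C = 17; 4A + B + 16C = 73.
Subtracting the first from the second: A + 2C = 12.
Subtracting the second from the third: 2A + 12C = 56.
Solving: C = 4, A = 4, then B = -7.
Therefore s_{14} = 56 + (-7) + 4·16384 = 65585.

65585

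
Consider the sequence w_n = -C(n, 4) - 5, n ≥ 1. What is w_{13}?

C(13, 4) = 715, so w_{13} = -720.

-720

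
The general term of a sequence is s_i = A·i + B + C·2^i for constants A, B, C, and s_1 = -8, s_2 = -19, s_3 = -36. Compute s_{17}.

Plug in i = 1, 2, 3: A + B + 2C = -8; 2A + B + 4C = -19; 3A + B + 8C = -36.
Subtracting the first from the second: A + 2C = -11.
Subtracting the second from the third: A + 4C = -17.
Solving: C = -3, A = -5, then B = 3.
So s_i = -5·i + 3 + (-3)·2^i; at i=17 this is -393298.

-393298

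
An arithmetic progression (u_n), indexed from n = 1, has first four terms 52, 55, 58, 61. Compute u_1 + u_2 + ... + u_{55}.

7315

Common difference d = 3.
u_n = 52 + (n - 1)·3.
u_{55} = 214; S = 55·(52 + 214)/2 = 7315.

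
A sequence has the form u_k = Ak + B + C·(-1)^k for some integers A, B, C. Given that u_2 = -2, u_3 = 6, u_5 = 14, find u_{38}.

142

Plug in k = 2, 3, 5: 2A + B + C = -2; 3A + B - C = 6; 5A + B - C = 14.
Subtracting the first from the second: A - 2C = 8.
Subtracting the second from the third: 2A = 8.
Solving: C = -2, A = 4, then B = -8.
Therefore u_{38} = 152 + (-8) + (-2)·1 = 142.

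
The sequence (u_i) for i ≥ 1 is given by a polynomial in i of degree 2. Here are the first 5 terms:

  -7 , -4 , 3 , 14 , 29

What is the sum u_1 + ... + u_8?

252

1st diffs: 3, 7, 11, 15.
2nd diffs: 4, 4, 4 (constant).
So u_i = 2i^2 - 3i - 6.
Continuing: 48, 71, 98.
Summing i = 1..8 (8 terms) gives 252.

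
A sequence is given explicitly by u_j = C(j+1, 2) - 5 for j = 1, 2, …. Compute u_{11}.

61

C(12, 2) = 66, so u_{11} = 61.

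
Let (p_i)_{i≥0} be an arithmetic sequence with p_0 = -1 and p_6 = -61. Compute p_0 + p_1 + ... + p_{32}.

-5313

Common difference d = (-61 - (-1)) / (6 - 0) = -10.
p_i = -1 + (i - 0)·(-10).
p_{32} = -321; S = 33·(-1 + (-321))/2 = -5313.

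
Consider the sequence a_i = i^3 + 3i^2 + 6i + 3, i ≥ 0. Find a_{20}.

a_{20} = 1·20^3 + 3·20^2 + 6·20 + 3 = 9323.

9323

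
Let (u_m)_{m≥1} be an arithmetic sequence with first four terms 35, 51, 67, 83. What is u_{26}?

435

Common difference d = 16.
u_m = 35 + (m - 1)·16.
u_{26} = 35 + 25·16 = 435.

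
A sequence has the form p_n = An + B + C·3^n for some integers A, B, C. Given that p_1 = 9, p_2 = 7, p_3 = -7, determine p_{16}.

-43046649

Plug in n = 1, 2, 3: A + B + 3C = 9; 2A + B + 9C = 7; 3A + B + 27C = -7.
Subtracting the first from the second: A + 6C = -2.
Subtracting the second from the third: A + 18C = -14.
Solving: C = -1, A = 4, then B = 8.
So p_n = 4·n + 8 + (-1)·3^n; at n=16 this is -43046649.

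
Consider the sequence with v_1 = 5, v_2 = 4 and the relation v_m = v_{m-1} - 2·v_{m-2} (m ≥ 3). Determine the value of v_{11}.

126

Compute successive terms:
v_3 = -6  v_4 = -14  v_5 = -2  v_6 = 26  v_7 = 30  v_8 = -22  v_9 = -82  v_{10} = -38  v_{11} = 126.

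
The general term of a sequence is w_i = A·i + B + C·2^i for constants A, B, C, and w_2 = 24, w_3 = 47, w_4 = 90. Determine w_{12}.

Plug in i = 2, 3, 4: 2A + B + 4C = 24; 3A + B + 8C = 47; 4A + B + 16C = 90.
Subtracting the first from the second: A + 4C = 23.
Subtracting the second from the third: A + 8C = 43.
Solving: C = 5, A = 3, then B = -2.
Therefore w_{12} = 36 + (-2) + 5·4096 = 20514.

20514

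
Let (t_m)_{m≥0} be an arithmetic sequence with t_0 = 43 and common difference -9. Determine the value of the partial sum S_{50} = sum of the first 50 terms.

-8875

t_m = 43 + (m - 0)·(-9).
t_{49} = -398; S = 50·(43 + (-398))/2 = -8875.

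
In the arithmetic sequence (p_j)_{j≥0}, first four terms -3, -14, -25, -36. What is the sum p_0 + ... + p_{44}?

Common difference d = -11.
p_j = -3 + (j - 0)·(-11).
p_{44} = -487; S = 45·(-3 + (-487))/2 = -11025.

-11025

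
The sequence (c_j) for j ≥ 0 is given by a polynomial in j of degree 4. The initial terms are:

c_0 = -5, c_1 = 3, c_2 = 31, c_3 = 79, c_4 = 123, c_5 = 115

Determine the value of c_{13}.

-15501

1st diffs: 8, 28, 48, 44, -8.
2nd diffs: 20, 20, -4, -52.
3rd diffs: 0, -24, -48.
4th diffs: -24, -24 (constant).
So c_j = -j^4 + 6j^3 - j^2 + 4j - 5.
Evaluating at j = 13 gives c_{13} = -15501.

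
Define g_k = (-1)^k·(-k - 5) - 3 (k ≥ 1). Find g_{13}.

(-1)^13 = -1; -k - 5 at k=13 is -18; so g_{13} = 15.

15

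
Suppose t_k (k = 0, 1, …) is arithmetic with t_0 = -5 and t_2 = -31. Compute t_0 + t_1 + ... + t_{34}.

-7910

Common difference d = (-31 - (-5)) / (2 - 0) = -13.
t_k = -5 + (k - 0)·(-13).
t_{34} = -447; S = 35·(-5 + (-447))/2 = -7910.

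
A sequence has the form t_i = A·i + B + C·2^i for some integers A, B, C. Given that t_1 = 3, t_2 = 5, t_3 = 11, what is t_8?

497

At i = 1, 2, 3: A + B + 2C = 3; 2A + B + 4C = 5; 3A + B + 8C = 11.
Subtracting the first from the second: A + 2C = 2.
Subtracting the second from the third: A + 4C = 6.
Solving: C = 2, A = -2, then B = 1.
Hence t_8 = -2·8 + 1 + 2·256 = 497.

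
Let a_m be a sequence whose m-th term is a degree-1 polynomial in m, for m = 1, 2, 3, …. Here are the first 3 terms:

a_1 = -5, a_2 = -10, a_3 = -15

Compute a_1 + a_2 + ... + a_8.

1st diffs: -5, -5 (constant).
So a_m = -5m.
Continuing: …, -20, -25, -30, -35, …, a_8 = -40.
Summing m = 1..8 (8 terms) gives -180.

-180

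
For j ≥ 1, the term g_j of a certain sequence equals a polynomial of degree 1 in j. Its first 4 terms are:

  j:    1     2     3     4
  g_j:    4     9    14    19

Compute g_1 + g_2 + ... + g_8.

1st diffs: 5, 5, 5 (constant).
So g_j = 5j - 1.
Continuing: 24, 29, 34, 39.
Summing j = 1..8 (8 terms) gives 172.

172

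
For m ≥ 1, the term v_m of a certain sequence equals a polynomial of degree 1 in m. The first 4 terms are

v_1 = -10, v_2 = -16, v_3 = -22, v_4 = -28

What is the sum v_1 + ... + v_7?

-196

1st diffs: -6, -6, -6 (constant).
So v_m = -6m - 4.
Continuing: -34, -40, -46.
Summing m = 1..7 (7 terms) gives -196.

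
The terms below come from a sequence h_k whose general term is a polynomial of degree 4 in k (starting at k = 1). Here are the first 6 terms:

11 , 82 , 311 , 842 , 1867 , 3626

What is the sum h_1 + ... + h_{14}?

304367

1st diffs: 71, 229, 531, 1025, 1759.
2nd diffs: 158, 302, 494, 734.
3rd diffs: 144, 192, 240.
4th diffs: 48, 48 (constant).
Newton forward-difference form: h_k = 11 + 71·C(k-1,1) + 158·C(k-1,2) + 144·C(k-1,3) + 48·C(k-1,4).
Continuing: …, 6407, 10546, 16427, 24482, …, h_{14} = 88762.
Summing k = 1..14 (14 terms) gives 304367.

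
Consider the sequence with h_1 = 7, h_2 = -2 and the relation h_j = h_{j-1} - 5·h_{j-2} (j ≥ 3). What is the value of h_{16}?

Compute successive terms:
h_3 = -37; h_4 = -27; h_5 = 158; …; h_{13} = -82537; h_{14} = 137198; h_{15} = 549883; h_{16} = -136107.

-136107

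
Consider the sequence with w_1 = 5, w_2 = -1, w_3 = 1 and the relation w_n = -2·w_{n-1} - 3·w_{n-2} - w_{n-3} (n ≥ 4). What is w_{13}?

Step forward from the initial values:
w_4 = -4, w_5 = 6, w_6 = -1, w_7 = -12, w_8 = 21, w_9 = -5, w_{10} = -41, w_{11} = 76, w_{12} = -24, w_{13} = -139.

-139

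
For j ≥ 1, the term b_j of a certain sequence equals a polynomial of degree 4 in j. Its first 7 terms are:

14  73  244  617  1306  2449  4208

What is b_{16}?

86369

1st diffs: 59, 171, 373, 689, 1143, 1759.
2nd diffs: 112, 202, 316, 454, 616.
3rd diffs: 90, 114, 138, 162.
4th diffs: 24, 24, 24 (constant).
So b_j = j^4 + 5j^3 + j^2 + 6j + 1.
Evaluating at j = 16 gives b_{16} = 86369.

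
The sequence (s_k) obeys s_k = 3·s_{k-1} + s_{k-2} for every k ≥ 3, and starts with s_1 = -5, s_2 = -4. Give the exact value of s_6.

-601

Compute successive terms:
s_3 = -17  s_4 = -55  s_5 = -182  s_6 = -601.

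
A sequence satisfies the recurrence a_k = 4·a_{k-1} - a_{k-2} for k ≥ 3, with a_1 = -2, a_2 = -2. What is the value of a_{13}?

a_3 = -6, a_4 = -22, a_5 = -82, …, a_{10} = -59362, a_{11} = -221542, a_{12} = -826806, a_{13} = -3085682.

-3085682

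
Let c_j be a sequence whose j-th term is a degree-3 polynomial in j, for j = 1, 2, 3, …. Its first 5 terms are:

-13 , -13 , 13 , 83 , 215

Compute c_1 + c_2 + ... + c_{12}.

1st diffs: 0, 26, 70, 132.
2nd diffs: 26, 44, 62.
3rd diffs: 18, 18 (constant).
So c_j = 3j^3 - 5j^2 - 6j - 5.
Continuing: …, 427, 737, 1163, 1723, …, c_{12} = 4387.
Summing j = 1..12 (12 terms) gives 14474.

14474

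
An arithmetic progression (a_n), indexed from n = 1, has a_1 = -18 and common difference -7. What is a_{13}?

-102

a_n = -18 + (n - 1)·(-7).
a_{13} = -18 + 12·(-7) = -102.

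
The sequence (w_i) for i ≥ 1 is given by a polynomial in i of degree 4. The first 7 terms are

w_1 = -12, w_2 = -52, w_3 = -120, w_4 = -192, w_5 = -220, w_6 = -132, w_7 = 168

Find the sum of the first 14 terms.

1st diffs: -40, -68, -72, -28, 88, 300.
2nd diffs: -28, -4, 44, 116, 212.
3rd diffs: 24, 48, 72, 96.
4th diffs: 24, 24, 24 (constant).
So w_i = i^4 - 6i^3 - 3i^2 - 4i.
Continuing: …, 800, 1908, 3660, 6248, …, w_{14} = 21308.
Summing i = 1..14 (14 terms) gives 58072.

58072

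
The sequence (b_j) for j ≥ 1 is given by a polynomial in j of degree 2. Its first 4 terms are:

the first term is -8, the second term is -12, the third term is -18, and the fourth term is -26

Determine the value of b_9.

1st diffs: -4, -6, -8.
2nd diffs: -2, -2 (constant).
So b_j = -j^2 - j - 6.
Evaluating at j = 9 gives b_9 = -96.

-96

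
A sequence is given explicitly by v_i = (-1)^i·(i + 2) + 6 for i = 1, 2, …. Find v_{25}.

-21

(-1)^25 = -1; i + 2 at i=25 is 27; so v_{25} = -21.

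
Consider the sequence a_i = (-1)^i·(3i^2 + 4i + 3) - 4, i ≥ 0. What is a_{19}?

-1166

(-1)^19 = -1; 3i^2 + 4i + 3 at i=19 is 1162; so a_{19} = -1166.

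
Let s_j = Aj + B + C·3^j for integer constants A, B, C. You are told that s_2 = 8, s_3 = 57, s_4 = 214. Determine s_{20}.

10460353094

Plug in j = 2, 3, 4: 2A + B + 9C = 8; 3A + B + 27C = 57; 4A + B + 81C = 214.
Subtracting the first from the second: A + 18C = 49.
Subtracting the second from the third: A + 54C = 157.
Solving: C = 3, A = -5, then B = -9.
Hence s_{20} = -5·20 + (-9) + 3·3486784401 = 10460353094.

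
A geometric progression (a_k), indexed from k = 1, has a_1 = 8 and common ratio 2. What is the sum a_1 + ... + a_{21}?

a_k = 8·2^(k-1).
S = 8·(2^21 - 1)/(2 - 1) = 8·(2097152 - 1)/(1) = 16777208.

16777208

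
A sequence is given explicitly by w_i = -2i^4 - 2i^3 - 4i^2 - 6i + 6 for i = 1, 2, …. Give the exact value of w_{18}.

w_{18} = -2·18^4 - 2·18^3 - 4·18^2 - 6·18 + 6 = -223014.

-223014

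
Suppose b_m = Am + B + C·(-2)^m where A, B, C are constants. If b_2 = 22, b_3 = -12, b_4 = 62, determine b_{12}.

12318

At m = 2, 3, 4: 2A + B + 4C = 22; 3A + B - 8C = -12; 4A + B + 16C = 62.
Subtracting the first from the second: A - 12C = -34.
Subtracting the second from the third: A + 24C = 74.
Solving: C = 3, A = 2, then B = 6.
Therefore b_{12} = 24 + 6 + 3·4096 = 12318.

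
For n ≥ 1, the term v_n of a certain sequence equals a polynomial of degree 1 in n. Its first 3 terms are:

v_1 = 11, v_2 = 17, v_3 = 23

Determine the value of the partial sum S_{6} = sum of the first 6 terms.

156

1st diffs: 6, 6 (constant).
So v_n = 6n + 5.
Continuing: 29, 35, 41.
Summing n = 1..6 (6 terms) gives 156.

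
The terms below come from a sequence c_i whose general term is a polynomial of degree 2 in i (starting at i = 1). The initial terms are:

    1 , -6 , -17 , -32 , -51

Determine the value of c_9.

-167

1st diffs: -7, -11, -15, -19.
2nd diffs: -4, -4, -4 (constant).
Newton forward-difference form: c_i = 1 + (-7)·C(i-1,1) + (-4)·C(i-1,2).
At i = 9: i-1 = 8, so c_9 = 1 - 56 - 112 = -167.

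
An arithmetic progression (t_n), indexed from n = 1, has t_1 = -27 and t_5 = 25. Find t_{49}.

597

Common difference d = (25 - (-27)) / (5 - 1) = 13.
t_n = -27 + (n - 1)·13.
t_{49} = -27 + 48·13 = 597.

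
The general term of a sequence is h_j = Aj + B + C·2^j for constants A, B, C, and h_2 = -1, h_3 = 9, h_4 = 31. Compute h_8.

743

At j = 2, 3, 4: 2A + B + 4C = -1; 3A + B + 8C = 9; 4A + B + 16C = 31.
Subtracting the first from the second: A + 4C = 10.
Subtracting the second from the third: A + 8C = 22.
Solving: C = 3, A = -2, then B = -9.
Therefore h_8 = -16 + (-9) + 3·256 = 743.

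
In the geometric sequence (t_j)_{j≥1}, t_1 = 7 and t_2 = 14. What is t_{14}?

Common ratio r = 2.
t_j = 7·2^(j-1).
t_{14} = 7·2^13 = 57344.

57344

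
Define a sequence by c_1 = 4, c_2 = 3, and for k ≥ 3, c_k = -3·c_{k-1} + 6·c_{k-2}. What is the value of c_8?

-13203

Compute successive terms:
c_3 = 15  c_4 = -27  c_5 = 171  c_6 = -675  c_7 = 3051  c_8 = -13203.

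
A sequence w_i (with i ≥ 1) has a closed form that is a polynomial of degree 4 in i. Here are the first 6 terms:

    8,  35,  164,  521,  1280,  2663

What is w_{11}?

1st diffs: 27, 129, 357, 759, 1383.
2nd diffs: 102, 228, 402, 624.
3rd diffs: 126, 174, 222.
4th diffs: 48, 48 (constant).
So w_i = 2i^4 + i^3 - 5i^2 + 5i + 5.
Evaluating at i = 11 gives w_{11} = 30068.

30068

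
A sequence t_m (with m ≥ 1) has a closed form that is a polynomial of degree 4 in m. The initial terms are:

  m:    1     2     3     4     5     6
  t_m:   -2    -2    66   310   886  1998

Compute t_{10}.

17566

1st diffs: 0, 68, 244, 576, 1112.
2nd diffs: 68, 176, 332, 536.
3rd diffs: 108, 156, 204.
4th diffs: 48, 48 (constant).
Newton forward-difference form: t_m = -2 + 68·C(m-1,2) + 108·C(m-1,3) + 48·C(m-1,4).
At m = 10: m-1 = 9, so t_{10} = -2 + 2448 + 9072 + 6048 = 17566.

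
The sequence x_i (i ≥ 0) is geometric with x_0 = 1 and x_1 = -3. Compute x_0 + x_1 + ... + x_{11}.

Common ratio r = -3.
x_i = 1·(-3)^(i-0).
S = 1·((-3)^12 - 1)/(-3 - 1) = 1·(531441 - 1)/(-4) = -132860.

-132860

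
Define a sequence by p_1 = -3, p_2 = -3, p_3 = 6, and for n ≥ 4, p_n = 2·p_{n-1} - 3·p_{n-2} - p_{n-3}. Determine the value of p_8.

-291

Applying the relation repeatedly:
p_4 = 24  p_5 = 33  p_6 = -12  p_7 = -147  p_8 = -291.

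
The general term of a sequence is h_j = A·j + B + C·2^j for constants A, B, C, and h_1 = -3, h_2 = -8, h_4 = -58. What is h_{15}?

-163763

Plug in j = 1, 2, 4: A + B + 2C = -3; 2A + B + 4C = -8; 4A + B + 16C = -58.
Subtracting the first from the second: A + 2C = -5.
Subtracting the second from the third: 2A + 12C = -50.
Solving: C = -5, A = 5, then B = 2.
Hence h_{15} = 5·15 + 2 + (-5)·32768 = -163763.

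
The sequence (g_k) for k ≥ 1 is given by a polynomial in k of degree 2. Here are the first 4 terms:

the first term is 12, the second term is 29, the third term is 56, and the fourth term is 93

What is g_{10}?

525

1st diffs: 17, 27, 37.
2nd diffs: 10, 10 (constant).
Newton forward-difference form: g_k = 12 + 17·C(k-1,1) + 10·C(k-1,2).
At k = 10: k-1 = 9, so g_{10} = 12 + 153 + 360 = 525.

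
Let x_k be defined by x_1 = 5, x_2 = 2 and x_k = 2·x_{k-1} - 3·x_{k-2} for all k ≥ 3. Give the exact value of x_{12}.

-196

Step forward from the initial values:
x_3 = -11; x_4 = -28; x_5 = -23; x_6 = 38; x_7 = 145; x_8 = 176; x_9 = -83; x_{10} = -694; x_{11} = -1139; x_{12} = -196.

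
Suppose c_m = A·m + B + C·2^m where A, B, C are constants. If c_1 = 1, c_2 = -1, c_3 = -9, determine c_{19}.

Write the equations: A + B + 2C = 1; 2A + B + 4C = -1; 3A + B + 8C = -9.
Subtracting the first from the second: A + 2C = -2.
Subtracting the second from the third: A + 4C = -8.
Solving: C = -3, A = 4, then B = 3.
Hence c_{19} = 4·19 + 3 + (-3)·524288 = -1572785.

-1572785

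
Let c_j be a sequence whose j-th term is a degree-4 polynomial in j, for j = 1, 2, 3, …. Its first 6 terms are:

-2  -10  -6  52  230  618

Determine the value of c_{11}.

1st diffs: -8, 4, 58, 178, 388.
2nd diffs: 12, 54, 120, 210.
3rd diffs: 42, 66, 90.
4th diffs: 24, 24 (constant).
So c_j = j^4 - 3j^3 - j^2 + j.
Evaluating at j = 11 gives c_{11} = 10538.

10538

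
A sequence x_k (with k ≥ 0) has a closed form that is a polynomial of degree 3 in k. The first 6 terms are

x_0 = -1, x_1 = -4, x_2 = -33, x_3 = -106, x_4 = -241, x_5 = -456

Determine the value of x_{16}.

-13249

1st diffs: -3, -29, -73, -135, -215.
2nd diffs: -26, -44, -62, -80.
3rd diffs: -18, -18, -18 (constant).
Newton forward-difference form: x_k = -1 + (-3)·C(k,1) + (-26)·C(k,2) + (-18)·C(k,3).
At k = 16: k = 16, so x_{16} = -1 - 48 - 3120 - 10080 = -13249.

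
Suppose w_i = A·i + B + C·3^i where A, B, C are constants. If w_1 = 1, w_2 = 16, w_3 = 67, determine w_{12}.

1594282

At i = 1, 2, 3: A + B + 3C = 1; 2A + B + 9C = 16; 3A + B + 27C = 67.
Subtracting the first from the second: A + 6C = 15.
Subtracting the second from the third: A + 18C = 51.
Solving: C = 3, A = -3, then B = -5.
Hence w_{12} = -3·12 + (-5) + 3·531441 = 1594282.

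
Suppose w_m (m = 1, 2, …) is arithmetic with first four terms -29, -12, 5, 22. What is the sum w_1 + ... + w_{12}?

Common difference d = 17.
w_m = -29 + (m - 1)·17.
w_{12} = 158; S = 12·(-29 + 158)/2 = 774.

774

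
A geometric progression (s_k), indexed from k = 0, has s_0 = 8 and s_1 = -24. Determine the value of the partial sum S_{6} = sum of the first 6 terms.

-1456

Common ratio r = -3.
s_k = 8·(-3)^(k-0).
S = 8·((-3)^6 - 1)/(-3 - 1) = 8·(729 - 1)/(-4) = -1456.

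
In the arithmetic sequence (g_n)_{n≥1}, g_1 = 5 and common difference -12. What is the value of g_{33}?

g_n = 5 + (n - 1)·(-12).
g_{33} = 5 + 32·(-12) = -379.

-379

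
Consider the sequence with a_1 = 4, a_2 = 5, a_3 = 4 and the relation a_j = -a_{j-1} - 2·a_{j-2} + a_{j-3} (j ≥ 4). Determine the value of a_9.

85

a_4 = -10; a_5 = 7; a_6 = 17; a_7 = -41; a_8 = 14; a_9 = 85.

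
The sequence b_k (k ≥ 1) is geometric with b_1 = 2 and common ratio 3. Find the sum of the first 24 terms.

b_k = 2·3^(k-1).
S = 2·(3^24 - 1)/(3 - 1) = 2·(282429536481 - 1)/(2) = 282429536480.

282429536480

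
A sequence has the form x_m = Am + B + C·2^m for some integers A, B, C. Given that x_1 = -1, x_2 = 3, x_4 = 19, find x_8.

The three given values yield: A + B + 2C = -1; 2A + B + 4C = 3; 4A + B + 16C = 19.
Subtracting the first from the second: A + 2C = 4.
Subtracting the second from the third: 2A + 12C = 16.
Solving: C = 1, A = 2, then B = -5.
Hence x_8 = 2·8 + (-5) + 1·256 = 267.

267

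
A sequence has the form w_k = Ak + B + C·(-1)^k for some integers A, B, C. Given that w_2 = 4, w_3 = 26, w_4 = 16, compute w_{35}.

The three given values yield: 2A + B + C = 4; 3A + B - C = 26; 4A + B + C = 16.
Subtracting the first from the second: A - 2C = 22.
Subtracting the second from the third: A + 2C = -10.
Solving: C = -8, A = 6, then B = 0.
Therefore w_{35} = 210 + 0 + (-8)·(-1) = 218.

218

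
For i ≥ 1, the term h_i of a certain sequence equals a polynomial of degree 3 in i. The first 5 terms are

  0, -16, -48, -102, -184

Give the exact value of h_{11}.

1st diffs: -16, -32, -54, -82.
2nd diffs: -16, -22, -28.
3rd diffs: -6, -6 (constant).
So h_i = -i^3 - 2i^2 - 3i + 6.
Evaluating at i = 11 gives h_{11} = -1600.

-1600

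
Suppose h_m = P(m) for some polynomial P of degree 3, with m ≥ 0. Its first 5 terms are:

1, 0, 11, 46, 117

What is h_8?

1st diffs: -1, 11, 35, 71.
2nd diffs: 12, 24, 36.
3rd diffs: 12, 12 (constant).
Newton forward-difference form: h_m = 1 + (-1)·C(m,1) + 12·C(m,2) + 12·C(m,3).
At m = 8: m = 8, so h_8 = 1 - 8 + 336 + 672 = 1001.

1001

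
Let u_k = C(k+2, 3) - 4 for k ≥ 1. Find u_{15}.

676

C(17, 3) = 680, so u_{15} = 676.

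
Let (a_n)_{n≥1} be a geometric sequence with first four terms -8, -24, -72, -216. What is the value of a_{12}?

Common ratio r = 3.
a_n = (-8)·3^(n-1).
a_{12} = (-8)·3^11 = -1417176.

-1417176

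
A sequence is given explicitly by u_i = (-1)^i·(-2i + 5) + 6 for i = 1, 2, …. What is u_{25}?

(-1)^25 = -1; -2i + 5 at i=25 is -45; so u_{25} = 51.

51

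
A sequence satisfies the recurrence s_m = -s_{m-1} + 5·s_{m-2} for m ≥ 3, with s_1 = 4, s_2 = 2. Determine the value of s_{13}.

255268

Step forward from the initial values:
s_3 = 18  s_4 = -8  s_5 = 98  …  s_{10} = -11048  s_{11} = 33338  s_{12} = -88578  s_{13} = 255268.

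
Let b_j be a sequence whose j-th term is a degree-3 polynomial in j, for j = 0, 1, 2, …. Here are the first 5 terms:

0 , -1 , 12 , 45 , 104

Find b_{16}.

1st diffs: -1, 13, 33, 59.
2nd diffs: 14, 20, 26.
3rd diffs: 6, 6 (constant).
So b_j = j^3 + 4j^2 - 6j.
Evaluating at j = 16 gives b_{16} = 5024.

5024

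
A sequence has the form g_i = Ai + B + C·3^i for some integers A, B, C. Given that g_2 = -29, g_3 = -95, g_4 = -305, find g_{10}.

Write the equations: 2A + B + 9C = -29; 3A + B + 27C = -95; 4A + B + 81C = -305.
Subtracting the first from the second: A + 18C = -66.
Subtracting the second from the third: A + 54C = -210.
Solving: C = -4, A = 6, then B = -5.
So g_i = 6·i + (-5) + (-4)·3^i; at i=10 this is -236141.

-236141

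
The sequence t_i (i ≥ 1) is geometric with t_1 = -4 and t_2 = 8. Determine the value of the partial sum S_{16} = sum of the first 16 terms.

87380

Common ratio r = -2.
t_i = (-4)·(-2)^(i-1).
S = (-4)·((-2)^16 - 1)/(-2 - 1) = (-4)·(65536 - 1)/(-3) = 87380.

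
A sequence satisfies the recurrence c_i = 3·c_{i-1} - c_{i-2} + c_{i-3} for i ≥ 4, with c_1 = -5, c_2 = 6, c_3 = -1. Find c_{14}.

-319352

Step forward from the initial values:
c_4 = -14  c_5 = -35  c_6 = -92  …  c_{11} = -15037  c_{12} = -41642  c_{13} = -115319  c_{14} = -319352.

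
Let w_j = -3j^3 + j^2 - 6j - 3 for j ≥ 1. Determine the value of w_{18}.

w_{18} = -3·18^3 + 1·18^2 - 6·18 - 3 = -17283.

-17283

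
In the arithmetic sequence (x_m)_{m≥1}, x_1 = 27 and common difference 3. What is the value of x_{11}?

57

x_m = 27 + (m - 1)·3.
x_{11} = 27 + 10·3 = 57.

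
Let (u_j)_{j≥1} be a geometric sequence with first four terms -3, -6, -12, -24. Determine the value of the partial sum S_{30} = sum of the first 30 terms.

-3221225469

Common ratio r = 2.
u_j = (-3)·2^(j-1).
S = (-3)·(2^30 - 1)/(2 - 1) = (-3)·(1073741824 - 1)/(1) = -3221225469.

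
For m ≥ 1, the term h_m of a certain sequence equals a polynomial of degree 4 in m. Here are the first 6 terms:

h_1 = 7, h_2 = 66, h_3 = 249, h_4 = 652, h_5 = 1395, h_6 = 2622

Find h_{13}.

41899

1st diffs: 59, 183, 403, 743, 1227.
2nd diffs: 124, 220, 340, 484.
3rd diffs: 96, 120, 144.
4th diffs: 24, 24 (constant).
Newton forward-difference form: h_m = 7 + 59·C(m-1,1) + 124·C(m-1,2) + 96·C(m-1,3) + 24·C(m-1,4).
At m = 13: m-1 = 12, so h_{13} = 7 + 708 + 8184 + 21120 + 11880 = 41899.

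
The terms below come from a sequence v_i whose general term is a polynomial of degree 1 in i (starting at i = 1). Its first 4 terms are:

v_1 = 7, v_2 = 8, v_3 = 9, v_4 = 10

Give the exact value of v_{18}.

1st diffs: 1, 1, 1 (constant).
So v_i = i + 6.
Evaluating at i = 18 gives v_{18} = 24.

24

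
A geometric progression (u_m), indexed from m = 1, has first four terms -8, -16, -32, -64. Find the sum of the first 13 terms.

-65528

Common ratio r = 2.
u_m = (-8)·2^(m-1).
S = (-8)·(2^13 - 1)/(2 - 1) = (-8)·(8192 - 1)/(1) = -65528.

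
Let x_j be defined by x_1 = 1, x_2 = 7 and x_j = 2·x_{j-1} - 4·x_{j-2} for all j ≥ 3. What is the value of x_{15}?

x_3 = 10  x_4 = -8  x_5 = -56  …  x_{12} = -5120  x_{13} = 4096  x_{14} = 28672  x_{15} = 40960.

40960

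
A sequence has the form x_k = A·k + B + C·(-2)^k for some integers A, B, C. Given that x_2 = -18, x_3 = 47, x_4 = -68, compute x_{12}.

Plug in k = 2, 3, 4: 2A + B + 4C = -18; 3A + B - 8C = 47; 4A + B + 16C = -68.
Subtracting the first from the second: A - 12C = 65.
Subtracting the second from the third: A + 24C = -115.
Solving: C = -5, A = 5, then B = -8.
Hence x_{12} = 5·12 + (-8) + (-5)·4096 = -20428.

-20428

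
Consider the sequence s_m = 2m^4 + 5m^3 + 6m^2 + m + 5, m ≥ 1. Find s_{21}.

437939

s_{21} = 2·21^4 + 5·21^3 + 6·21^2 + 1·21 + 5 = 437939.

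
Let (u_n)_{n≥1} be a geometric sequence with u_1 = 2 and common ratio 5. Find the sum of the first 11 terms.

24414062

u_n = 2·5^(n-1).
S = 2·(5^11 - 1)/(5 - 1) = 2·(48828125 - 1)/(4) = 24414062.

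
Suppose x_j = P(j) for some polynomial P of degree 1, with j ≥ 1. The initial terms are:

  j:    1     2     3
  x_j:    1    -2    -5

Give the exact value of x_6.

-14

1st diffs: -3, -3 (constant).
So x_j = -3j + 4.
Evaluating at j = 6 gives x_6 = -14.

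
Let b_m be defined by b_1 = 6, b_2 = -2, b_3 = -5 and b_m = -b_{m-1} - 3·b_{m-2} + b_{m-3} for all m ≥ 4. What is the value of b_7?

81

b_4 = 17;  b_5 = -4;  b_6 = -52;  b_7 = 81.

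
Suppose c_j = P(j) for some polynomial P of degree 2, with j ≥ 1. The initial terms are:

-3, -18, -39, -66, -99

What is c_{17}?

1st diffs: -15, -21, -27, -33.
2nd diffs: -6, -6, -6 (constant).
Newton forward-difference form: c_j = -3 + (-15)·C(j-1,1) + (-6)·C(j-1,2).
At j = 17: j-1 = 16, so c_{17} = -3 - 240 - 720 = -963.

-963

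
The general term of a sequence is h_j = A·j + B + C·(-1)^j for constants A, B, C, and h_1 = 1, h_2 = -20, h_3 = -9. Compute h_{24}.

-130

At j = 1, 2, 3: A + B - C = 1; 2A + B + C = -20; 3A + B - C = -9.
Subtracting the first from the second: A + 2C = -21.
Subtracting the second from the third: A - 2C = 11.
Solving: C = -8, A = -5, then B = -2.
So h_j = -5·j + (-2) + (-8)·(-1)^j; at j=24 this is -130.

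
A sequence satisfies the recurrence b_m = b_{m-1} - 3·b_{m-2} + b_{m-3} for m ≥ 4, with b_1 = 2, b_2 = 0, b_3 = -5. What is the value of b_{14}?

1036

Iterate the recurrence:
b_4 = -3;  b_5 = 12;  b_6 = 16;  …;  b_{11} = 43;  b_{12} = -471;  b_{13} = -420;  b_{14} = 1036.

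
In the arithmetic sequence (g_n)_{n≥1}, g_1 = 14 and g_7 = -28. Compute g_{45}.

Common difference d = (-28 - 14) / (7 - 1) = -7.
g_n = 14 + (n - 1)·(-7).
g_{45} = 14 + 44·(-7) = -294.

-294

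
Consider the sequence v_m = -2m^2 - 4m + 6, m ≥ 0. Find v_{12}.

-330

v_{12} = -2·12^2 - 4·12 + 6 = -330.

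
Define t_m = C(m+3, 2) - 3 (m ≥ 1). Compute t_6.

C(9, 2) = 36, so t_6 = 33.

33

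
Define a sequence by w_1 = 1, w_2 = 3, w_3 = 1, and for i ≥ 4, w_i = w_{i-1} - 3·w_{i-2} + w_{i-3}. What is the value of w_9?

-95

Applying the relation repeatedly:
w_4 = -7, w_5 = -7, w_6 = 15, w_7 = 29, w_8 = -23, w_9 = -95.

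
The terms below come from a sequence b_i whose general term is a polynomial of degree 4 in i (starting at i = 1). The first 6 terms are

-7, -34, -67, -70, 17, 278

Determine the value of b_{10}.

5582

1st diffs: -27, -33, -3, 87, 261.
2nd diffs: -6, 30, 90, 174.
3rd diffs: 36, 60, 84.
4th diffs: 24, 24 (constant).
So b_i = i^4 - 4i^3 - 4i^2 - 2i + 2.
Evaluating at i = 10 gives b_{10} = 5582.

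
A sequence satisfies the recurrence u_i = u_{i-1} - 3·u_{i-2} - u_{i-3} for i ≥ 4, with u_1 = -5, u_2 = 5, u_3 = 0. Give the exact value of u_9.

-185

Step forward from the initial values:
u_4 = -10  u_5 = -15  u_6 = 15  u_7 = 70  u_8 = 40  u_9 = -185.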